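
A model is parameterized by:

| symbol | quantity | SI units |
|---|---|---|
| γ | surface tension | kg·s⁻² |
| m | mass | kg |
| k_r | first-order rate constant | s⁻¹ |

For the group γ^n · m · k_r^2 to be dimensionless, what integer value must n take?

Balance the M exponent: (1)·n from γ, plus (1) + 2·(0) = 1 from the rest, must sum to zero.
n + 1 = 0, so n = -1.

-1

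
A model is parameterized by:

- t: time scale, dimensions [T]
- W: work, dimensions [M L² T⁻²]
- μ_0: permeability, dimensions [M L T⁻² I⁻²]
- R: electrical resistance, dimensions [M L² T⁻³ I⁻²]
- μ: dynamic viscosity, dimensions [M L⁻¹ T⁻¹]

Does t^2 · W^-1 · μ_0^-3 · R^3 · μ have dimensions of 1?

yes

Sum the exponent of each base dimension across the product:
  M: 2·[t]_M − [W]_M − 3·[μ_0]_M + 3·[R]_M + [μ]_M = 2·(0) − (1) − 3·(1) + 3·(1) + (1) = 0
  L: 2·[t]_L − [W]_L − 3·[μ_0]_L + 3·[R]_L + [μ]_L = 2·(0) − (2) − 3·(1) + 3·(2) + (-1) = 0
  T: 2·[t]_T − [W]_T − 3·[μ_0]_T + 3·[R]_T + [μ]_T = 2·(1) − (-2) − 3·(-2) + 3·(-3) + (-1) = 0
  I: 2·[t]_I − [W]_I − 3·[μ_0]_I + 3·[R]_I + [μ]_I = 2·(0) − (0) − 3·(-2) + 3·(-2) + (0) = 0
All base exponents vanish — dimensionless.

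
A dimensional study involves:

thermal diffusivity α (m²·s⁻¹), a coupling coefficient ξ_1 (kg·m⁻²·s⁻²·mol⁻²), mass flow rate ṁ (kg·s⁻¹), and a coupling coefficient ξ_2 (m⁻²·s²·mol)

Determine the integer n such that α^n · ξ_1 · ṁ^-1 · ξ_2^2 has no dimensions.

3

Balance the L exponent: (2)·n from α, plus (-2) − (0) + 2·(-2) = -6 from the rest, must sum to zero.
2n − 6 = 0, so n = 3.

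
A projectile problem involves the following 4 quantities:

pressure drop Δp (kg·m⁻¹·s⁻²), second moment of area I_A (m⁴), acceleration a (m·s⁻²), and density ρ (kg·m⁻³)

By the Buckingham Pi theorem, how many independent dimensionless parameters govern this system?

1

There are 4 variables and 3 base dimensions (M, L, T).
The dimension matrix has rank 3.
Independent dimensionless groups: 4 − 3 = 1.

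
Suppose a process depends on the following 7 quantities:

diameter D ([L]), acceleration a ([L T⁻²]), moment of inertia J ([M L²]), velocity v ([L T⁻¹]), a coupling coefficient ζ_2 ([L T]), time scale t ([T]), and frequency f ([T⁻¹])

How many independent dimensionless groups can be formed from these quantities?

4

There are 7 variables and 3 base dimensions (M, L, T).
The dimension matrix has rank 3.
Independent dimensionless groups: 7 − 3 = 4.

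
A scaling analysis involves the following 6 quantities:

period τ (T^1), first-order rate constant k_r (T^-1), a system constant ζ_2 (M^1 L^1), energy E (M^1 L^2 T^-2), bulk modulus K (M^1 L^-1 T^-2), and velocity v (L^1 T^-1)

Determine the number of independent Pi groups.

There are 6 variables and 3 base dimensions (M, L, T).
The dimension matrix has rank 3.
Independent dimensionless groups: 6 − 3 = 3.

3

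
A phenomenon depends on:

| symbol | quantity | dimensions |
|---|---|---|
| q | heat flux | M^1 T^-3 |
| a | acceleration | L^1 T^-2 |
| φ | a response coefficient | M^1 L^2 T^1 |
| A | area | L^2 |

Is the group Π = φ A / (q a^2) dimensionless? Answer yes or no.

no

Sum the exponent of each base dimension across the product:
  M: −[q]_M − 2·[a]_M + [φ]_M + [A]_M = −(1) − 2·(0) + (1) + (0) = 0
  L: −[q]_L − 2·[a]_L + [φ]_L + [A]_L = −(0) − 2·(1) + (2) + (2) = 2
  T: −[q]_T − 2·[a]_T + [φ]_T + [A]_T = −(-3) − 2·(-2) + (1) + (0) = 8
Net dimensions [L² T⁸] ≠ [1] — not dimensionless.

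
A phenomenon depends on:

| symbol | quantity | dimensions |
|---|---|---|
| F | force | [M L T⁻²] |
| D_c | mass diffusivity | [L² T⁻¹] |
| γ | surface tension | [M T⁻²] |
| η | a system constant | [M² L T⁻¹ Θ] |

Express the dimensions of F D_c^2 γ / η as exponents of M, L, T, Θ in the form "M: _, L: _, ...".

Collect each base-dimension exponent across the product:
  M: (1) + 2·(0) + (1) − (2) = 0
  L: (1) + 2·(2) + (0) − (1) = 4
  T: (-2) + 2·(-1) + (-2) − (-1) = -5
  Θ: (0) + 2·(0) + (0) − (1) = -1
So the dimensions are [L⁴ T⁻⁵ Θ⁻¹].

M: 0, L: 4, T: -5, Θ: -1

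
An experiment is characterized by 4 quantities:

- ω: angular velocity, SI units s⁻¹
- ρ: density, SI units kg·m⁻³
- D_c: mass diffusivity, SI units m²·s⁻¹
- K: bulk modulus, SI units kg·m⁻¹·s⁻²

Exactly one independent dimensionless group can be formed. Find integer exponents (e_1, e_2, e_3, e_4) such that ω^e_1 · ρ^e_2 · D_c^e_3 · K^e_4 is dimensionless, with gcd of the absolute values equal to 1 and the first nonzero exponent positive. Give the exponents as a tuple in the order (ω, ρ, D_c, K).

M: e_1·(0) + e_2·(1) + e_3·(0) + e_4·(1) = 0
L: e_1·(0) + e_2·(-3) + e_3·(2) + e_4·(-1) = 0
T: e_1·(-1) + e_2·(0) + e_3·(-1) + e_4·(-2) = 0
Solving this homogeneous linear system for the smallest-integer solution (first nonzero entry positive) gives (1, 1, 1, -1).

(1, 1, 1, -1)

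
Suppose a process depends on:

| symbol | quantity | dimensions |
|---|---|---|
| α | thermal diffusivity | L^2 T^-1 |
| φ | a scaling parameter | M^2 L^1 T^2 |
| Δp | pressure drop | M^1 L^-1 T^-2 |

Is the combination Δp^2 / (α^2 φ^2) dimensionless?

Sum the exponent of each base dimension across the product:
  M: −2·[α]_M − 2·[φ]_M + 2·[Δp]_M = −2·(0) − 2·(2) + 2·(1) = -2
  L: −2·[α]_L − 2·[φ]_L + 2·[Δp]_L = −2·(2) − 2·(1) + 2·(-1) = -8
  T: −2·[α]_T − 2·[φ]_T + 2·[Δp]_T = −2·(-1) − 2·(2) + 2·(-2) = -6
Net dimensions [M⁻² L⁻⁸ T⁻⁶] ≠ [1] — not dimensionless.

no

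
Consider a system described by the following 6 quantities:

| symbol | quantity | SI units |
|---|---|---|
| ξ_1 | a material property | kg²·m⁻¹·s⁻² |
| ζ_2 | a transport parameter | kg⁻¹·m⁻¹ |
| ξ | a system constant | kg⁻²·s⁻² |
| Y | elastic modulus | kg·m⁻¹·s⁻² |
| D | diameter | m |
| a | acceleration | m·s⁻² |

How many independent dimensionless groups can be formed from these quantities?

3

There are 6 variables and 3 base dimensions (M, L, T).
The dimension matrix has rank 3.
Independent dimensionless groups: 6 − 3 = 3.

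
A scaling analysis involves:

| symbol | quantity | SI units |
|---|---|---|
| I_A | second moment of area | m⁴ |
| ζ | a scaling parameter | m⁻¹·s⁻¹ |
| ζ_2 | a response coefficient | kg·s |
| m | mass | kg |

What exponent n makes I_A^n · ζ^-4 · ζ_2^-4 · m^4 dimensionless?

Balance the L exponent: (4)·n from I_A, plus −4·(-1) − 4·(0) + 4·(0) = 4 from the rest, must sum to zero.
4n + 4 = 0, so n = -1.

-1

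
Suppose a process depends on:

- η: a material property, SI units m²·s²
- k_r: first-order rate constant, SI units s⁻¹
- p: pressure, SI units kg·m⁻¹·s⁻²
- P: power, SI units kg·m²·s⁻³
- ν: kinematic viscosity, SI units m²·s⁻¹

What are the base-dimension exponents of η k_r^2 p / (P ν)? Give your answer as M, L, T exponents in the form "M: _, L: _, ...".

Collect each base-dimension exponent across the product:
  M: (0) + 2·(0) + (1) − (1) − (0) = 0
  L: (2) + 2·(0) + (-1) − (2) − (2) = -3
  T: (2) + 2·(-1) + (-2) − (-3) − (-1) = 2
So the dimensions are [L⁻³ T²].

M: 0, L: -3, T: 2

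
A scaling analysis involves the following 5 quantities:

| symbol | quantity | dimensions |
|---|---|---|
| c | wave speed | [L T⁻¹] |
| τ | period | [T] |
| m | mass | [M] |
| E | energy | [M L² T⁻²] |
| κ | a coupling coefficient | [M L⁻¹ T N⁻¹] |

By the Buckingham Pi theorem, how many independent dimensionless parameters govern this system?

1

There are 5 variables and 4 base dimensions (M, L, T, N).
The dimension matrix has rank 4.
Independent dimensionless groups: 5 − 4 = 1.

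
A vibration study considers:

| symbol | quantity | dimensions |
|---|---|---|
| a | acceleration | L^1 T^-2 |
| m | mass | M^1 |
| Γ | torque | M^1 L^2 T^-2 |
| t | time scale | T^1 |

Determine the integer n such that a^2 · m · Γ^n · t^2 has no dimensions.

Balance the M exponent: (1)·n from Γ, plus 2·(0) + (1) + 2·(0) = 1 from the rest, must sum to zero.
n + 1 = 0, so n = -1.

-1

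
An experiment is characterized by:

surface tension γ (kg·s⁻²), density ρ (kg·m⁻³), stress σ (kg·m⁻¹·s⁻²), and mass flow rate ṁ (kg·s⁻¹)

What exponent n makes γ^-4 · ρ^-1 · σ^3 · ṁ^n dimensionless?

2

Balance the M exponent: (1)·n from ṁ, plus −4·(1) − (1) + 3·(1) = -2 from the rest, must sum to zero.
n − 2 = 0, so n = 2.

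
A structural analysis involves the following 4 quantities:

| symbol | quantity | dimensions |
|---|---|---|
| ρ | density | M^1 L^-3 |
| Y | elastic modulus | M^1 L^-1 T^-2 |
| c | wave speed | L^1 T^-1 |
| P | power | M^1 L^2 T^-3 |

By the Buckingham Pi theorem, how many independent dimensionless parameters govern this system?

There are 4 variables and 3 base dimensions (M, L, T).
The dimension matrix has rank 3.
Independent dimensionless groups: 4 − 3 = 1.

1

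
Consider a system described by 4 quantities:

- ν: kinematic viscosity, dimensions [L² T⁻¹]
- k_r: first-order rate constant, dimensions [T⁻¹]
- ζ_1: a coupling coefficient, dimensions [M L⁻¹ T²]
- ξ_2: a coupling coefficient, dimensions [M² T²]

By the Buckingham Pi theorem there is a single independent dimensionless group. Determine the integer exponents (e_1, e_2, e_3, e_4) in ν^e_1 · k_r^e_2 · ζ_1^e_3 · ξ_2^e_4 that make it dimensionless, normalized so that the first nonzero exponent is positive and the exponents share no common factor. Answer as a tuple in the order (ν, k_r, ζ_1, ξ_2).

M: e_1·(0) + e_2·(0) + e_3·(1) + e_4·(2) = 0
L: e_1·(2) + e_2·(0) + e_3·(-1) + e_4·(0) = 0
T: e_1·(-1) + e_2·(-1) + e_3·(2) + e_4·(2) = 0
Solving this homogeneous linear system for the smallest-integer solution (first nonzero entry positive) gives (1, 1, 2, -1).

(1, 1, 2, -1)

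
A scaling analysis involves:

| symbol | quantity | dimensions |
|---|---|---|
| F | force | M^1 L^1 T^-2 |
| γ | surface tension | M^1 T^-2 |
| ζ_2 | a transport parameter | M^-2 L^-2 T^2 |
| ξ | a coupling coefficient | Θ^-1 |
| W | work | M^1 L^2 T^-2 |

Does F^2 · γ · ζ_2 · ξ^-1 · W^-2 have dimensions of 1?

no

Sum the exponent of each base dimension across the product:
  M: 2·[F]_M + [γ]_M + [ζ_2]_M − [ξ]_M − 2·[W]_M = 2·(1) + (1) + (-2) − (0) − 2·(1) = -1
  L: 2·[F]_L + [γ]_L + [ζ_2]_L − [ξ]_L − 2·[W]_L = 2·(1) + (0) + (-2) − (0) − 2·(2) = -4
  T: 2·[F]_T + [γ]_T + [ζ_2]_T − [ξ]_T − 2·[W]_T = 2·(-2) + (-2) + (2) − (0) − 2·(-2) = 0
  Θ: 2·[F]_Θ + [γ]_Θ + [ζ_2]_Θ − [ξ]_Θ − 2·[W]_Θ = 2·(0) + (0) + (0) − (-1) − 2·(0) = 1
Net dimensions [M⁻¹ L⁻⁴ Θ] ≠ [1] — not dimensionless.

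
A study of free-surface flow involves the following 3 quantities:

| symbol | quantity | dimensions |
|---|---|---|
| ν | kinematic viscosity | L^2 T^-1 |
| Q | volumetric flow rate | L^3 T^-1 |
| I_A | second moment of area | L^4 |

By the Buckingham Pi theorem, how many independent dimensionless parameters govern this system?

1

There are 3 variables and 2 base dimensions (L, T).
The dimension matrix has rank 2.
Independent dimensionless groups: 3 − 2 = 1.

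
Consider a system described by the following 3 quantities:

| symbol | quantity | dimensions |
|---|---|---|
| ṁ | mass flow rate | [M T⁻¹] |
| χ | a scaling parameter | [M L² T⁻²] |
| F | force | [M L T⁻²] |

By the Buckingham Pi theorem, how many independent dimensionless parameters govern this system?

There are 3 variables and 3 base dimensions (M, L, T).
The dimension matrix has rank 3.
Independent dimensionless groups: 3 − 3 = 0.

0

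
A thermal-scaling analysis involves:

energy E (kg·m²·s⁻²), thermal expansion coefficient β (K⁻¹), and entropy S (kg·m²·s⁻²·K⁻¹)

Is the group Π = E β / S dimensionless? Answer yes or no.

yes

Sum the exponent of each base dimension across the product:
  M: [E]_M + [β]_M − [S]_M = (1) + (0) − (1) = 0
  L: [E]_L + [β]_L − [S]_L = (2) + (0) − (2) = 0
  T: [E]_T + [β]_T − [S]_T = (-2) + (0) − (-2) = 0
  Θ: [E]_Θ + [β]_Θ − [S]_Θ = (0) + (-1) − (-1) = 0
All base exponents vanish — dimensionless.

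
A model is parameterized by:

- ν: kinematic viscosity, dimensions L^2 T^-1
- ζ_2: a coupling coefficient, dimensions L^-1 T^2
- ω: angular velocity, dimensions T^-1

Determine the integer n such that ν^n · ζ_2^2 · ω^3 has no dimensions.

Balance the L exponent: (2)·n from ν, plus 2·(-1) + 3·(0) = -2 from the rest, must sum to zero.
2n − 2 = 0, so n = 1.

1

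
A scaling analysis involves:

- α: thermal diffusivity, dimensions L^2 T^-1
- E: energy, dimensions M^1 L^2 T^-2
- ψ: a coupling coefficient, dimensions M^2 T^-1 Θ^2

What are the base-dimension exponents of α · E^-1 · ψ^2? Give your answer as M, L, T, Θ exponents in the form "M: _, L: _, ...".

Collect each base-dimension exponent across the product:
  M: (0) − (1) + 2·(2) = 3
  L: (2) − (2) + 2·(0) = 0
  T: (-1) − (-2) + 2·(-1) = -1
  Θ: (0) − (0) + 2·(2) = 4
So the dimensions are [M³ T⁻¹ Θ⁴].

M: 3, L: 0, T: -1, Θ: 4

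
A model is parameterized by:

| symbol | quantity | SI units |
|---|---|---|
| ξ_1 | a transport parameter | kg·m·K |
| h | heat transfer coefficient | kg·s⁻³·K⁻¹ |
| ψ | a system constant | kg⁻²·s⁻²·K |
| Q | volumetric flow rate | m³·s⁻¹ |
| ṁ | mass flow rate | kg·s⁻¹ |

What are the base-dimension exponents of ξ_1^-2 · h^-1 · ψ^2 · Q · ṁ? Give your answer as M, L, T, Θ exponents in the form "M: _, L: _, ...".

M: -6, L: 1, T: -3, Θ: 1

Collect each base-dimension exponent across the product:
  M: −2·(1) − (1) + 2·(-2) + (0) + (1) = -6
  L: −2·(1) − (0) + 2·(0) + (3) + (0) = 1
  T: −2·(0) − (-3) + 2·(-2) + (-1) + (-1) = -3
  Θ: −2·(1) − (-1) + 2·(1) + (0) + (0) = 1
So the dimensions are [M⁻⁶ L T⁻³ Θ].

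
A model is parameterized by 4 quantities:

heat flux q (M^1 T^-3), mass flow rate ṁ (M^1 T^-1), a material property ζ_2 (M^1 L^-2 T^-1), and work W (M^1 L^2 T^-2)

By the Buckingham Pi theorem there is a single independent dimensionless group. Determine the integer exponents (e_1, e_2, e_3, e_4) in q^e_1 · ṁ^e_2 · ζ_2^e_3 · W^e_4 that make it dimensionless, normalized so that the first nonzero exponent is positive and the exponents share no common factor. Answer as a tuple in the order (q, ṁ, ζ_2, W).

M: e_1·(1) + e_2·(1) + e_3·(1) + e_4·(1) = 0
L: e_1·(0) + e_2·(0) + e_3·(-2) + e_4·(2) = 0
T: e_1·(-3) + e_2·(-1) + e_3·(-1) + e_4·(-2) = 0
Solving this homogeneous linear system for the smallest-integer solution (first nonzero entry positive) gives (1, 3, -2, -2).

(1, 3, -2, -2)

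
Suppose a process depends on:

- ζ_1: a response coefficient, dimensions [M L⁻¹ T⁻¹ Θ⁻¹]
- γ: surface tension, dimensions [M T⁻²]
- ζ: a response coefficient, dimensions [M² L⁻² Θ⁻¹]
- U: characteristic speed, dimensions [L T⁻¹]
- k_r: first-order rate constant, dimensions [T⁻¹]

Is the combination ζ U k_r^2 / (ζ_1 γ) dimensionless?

Sum the exponent of each base dimension across the product:
  M: −[ζ_1]_M − [γ]_M + [ζ]_M + [U]_M + 2·[k_r]_M = −(1) − (1) + (2) + (0) + 2·(0) = 0
  L: −[ζ_1]_L − [γ]_L + [ζ]_L + [U]_L + 2·[k_r]_L = −(-1) − (0) + (-2) + (1) + 2·(0) = 0
  T: −[ζ_1]_T − [γ]_T + [ζ]_T + [U]_T + 2·[k_r]_T = −(-1) − (-2) + (0) + (-1) + 2·(-1) = 0
  Θ: −[ζ_1]_Θ − [γ]_Θ + [ζ]_Θ + [U]_Θ + 2·[k_r]_Θ = −(-1) − (0) + (-1) + (0) + 2·(0) = 0
All base exponents vanish — dimensionless.

yes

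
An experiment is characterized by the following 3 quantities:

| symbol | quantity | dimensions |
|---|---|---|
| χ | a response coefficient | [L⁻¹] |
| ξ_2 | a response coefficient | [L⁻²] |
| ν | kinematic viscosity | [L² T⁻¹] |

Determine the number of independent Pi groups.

1

There are 3 variables and 2 base dimensions (L, T).
The dimension matrix has rank 2.
Independent dimensionless groups: 3 − 2 = 1.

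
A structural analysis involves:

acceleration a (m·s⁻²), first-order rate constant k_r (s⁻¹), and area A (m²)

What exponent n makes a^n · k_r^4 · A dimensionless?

Balance the L exponent: (1)·n from a, plus 4·(0) + (2) = 2 from the rest, must sum to zero.
n + 2 = 0, so n = -2.

-2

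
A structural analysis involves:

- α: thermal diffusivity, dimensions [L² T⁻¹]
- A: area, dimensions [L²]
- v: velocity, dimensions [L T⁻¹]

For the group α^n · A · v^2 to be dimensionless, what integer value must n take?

-2

Balance the L exponent: (2)·n from α, plus (2) + 2·(1) = 4 from the rest, must sum to zero.
2n + 4 = 0, so n = -2.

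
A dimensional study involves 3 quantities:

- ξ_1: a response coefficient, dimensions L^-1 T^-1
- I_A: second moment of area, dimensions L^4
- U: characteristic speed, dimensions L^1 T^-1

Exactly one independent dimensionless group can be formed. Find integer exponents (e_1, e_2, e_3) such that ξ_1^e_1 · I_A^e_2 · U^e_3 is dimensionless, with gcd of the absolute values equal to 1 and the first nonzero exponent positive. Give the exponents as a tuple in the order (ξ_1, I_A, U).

L: e_1·(-1) + e_2·(4) + e_3·(1) = 0
T: e_1·(-1) + e_2·(0) + e_3·(-1) = 0
Solving this homogeneous linear system for the smallest-integer solution (first nonzero entry positive) gives (2, 1, -2).

(2, 1, -2)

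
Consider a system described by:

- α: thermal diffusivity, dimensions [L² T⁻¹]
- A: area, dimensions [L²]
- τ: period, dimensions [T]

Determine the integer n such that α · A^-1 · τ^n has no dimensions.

1

Balance the T exponent: (1)·n from τ, plus (-1) − (0) = -1 from the rest, must sum to zero.
n − 1 = 0, so n = 1.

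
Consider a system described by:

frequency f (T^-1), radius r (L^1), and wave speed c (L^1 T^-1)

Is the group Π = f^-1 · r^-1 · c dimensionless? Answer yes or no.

yes

Sum the exponent of each base dimension across the product:
  L: −[f]_L − [r]_L + [c]_L = −(0) − (1) + (1) = 0
  T: −[f]_T − [r]_T + [c]_T = −(-1) − (0) + (-1) = 0
All base exponents vanish — dimensionless.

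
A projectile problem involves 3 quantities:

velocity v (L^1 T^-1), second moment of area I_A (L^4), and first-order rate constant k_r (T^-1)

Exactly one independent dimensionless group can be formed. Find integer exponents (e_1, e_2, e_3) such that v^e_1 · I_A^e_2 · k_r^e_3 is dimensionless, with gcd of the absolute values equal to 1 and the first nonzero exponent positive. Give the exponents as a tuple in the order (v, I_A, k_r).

L: e_1·(1) + e_2·(4) + e_3·(0) = 0
T: e_1·(-1) + e_2·(0) + e_3·(-1) = 0
Solving this homogeneous linear system for the smallest-integer solution (first nonzero entry positive) gives (4, -1, -4).

(4, -1, -4)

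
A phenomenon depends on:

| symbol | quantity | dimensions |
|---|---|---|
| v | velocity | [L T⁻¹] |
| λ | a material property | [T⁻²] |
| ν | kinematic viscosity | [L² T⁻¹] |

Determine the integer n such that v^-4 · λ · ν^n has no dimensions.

Balance the L exponent: (2)·n from ν, plus −4·(1) + (0) = -4 from the rest, must sum to zero.
2n − 4 = 0, so n = 2.

2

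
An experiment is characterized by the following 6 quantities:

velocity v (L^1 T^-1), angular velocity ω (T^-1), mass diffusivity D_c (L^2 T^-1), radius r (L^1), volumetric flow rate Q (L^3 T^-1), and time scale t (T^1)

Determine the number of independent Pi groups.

4

There are 6 variables and 2 base dimensions (L, T).
The dimension matrix has rank 2.
Independent dimensionless groups: 6 − 2 = 4.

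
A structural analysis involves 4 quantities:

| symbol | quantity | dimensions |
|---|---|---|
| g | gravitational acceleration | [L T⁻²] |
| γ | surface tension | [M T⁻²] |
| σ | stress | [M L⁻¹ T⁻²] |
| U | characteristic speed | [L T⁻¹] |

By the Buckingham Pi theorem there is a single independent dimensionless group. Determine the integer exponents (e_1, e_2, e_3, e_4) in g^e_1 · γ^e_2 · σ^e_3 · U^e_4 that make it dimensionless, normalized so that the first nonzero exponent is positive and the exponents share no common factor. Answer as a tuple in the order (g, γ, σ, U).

(1, 1, -1, -2)

M: e_1·(0) + e_2·(1) + e_3·(1) + e_4·(0) = 0
L: e_1·(1) + e_2·(0) + e_3·(-1) + e_4·(1) = 0
T: e_1·(-2) + e_2·(-2) + e_3·(-2) + e_4·(-1) = 0
Solving this homogeneous linear system for the smallest-integer solution (first nonzero entry positive) gives (1, 1, -1, -2).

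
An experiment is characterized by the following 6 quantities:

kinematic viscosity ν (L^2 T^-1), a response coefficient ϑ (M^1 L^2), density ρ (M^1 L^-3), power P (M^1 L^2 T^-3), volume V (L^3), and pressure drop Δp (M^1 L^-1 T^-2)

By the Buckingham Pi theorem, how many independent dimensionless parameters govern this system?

There are 6 variables and 3 base dimensions (M, L, T).
The dimension matrix has rank 3.
Independent dimensionless groups: 6 − 3 = 3.

3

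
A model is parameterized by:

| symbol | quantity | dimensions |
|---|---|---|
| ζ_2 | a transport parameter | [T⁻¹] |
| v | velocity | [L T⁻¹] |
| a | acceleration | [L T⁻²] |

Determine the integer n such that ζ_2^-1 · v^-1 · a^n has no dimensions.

1

Balance the L exponent: (1)·n from a, plus −(0) − (1) = -1 from the rest, must sum to zero.
n − 1 = 0, so n = 1.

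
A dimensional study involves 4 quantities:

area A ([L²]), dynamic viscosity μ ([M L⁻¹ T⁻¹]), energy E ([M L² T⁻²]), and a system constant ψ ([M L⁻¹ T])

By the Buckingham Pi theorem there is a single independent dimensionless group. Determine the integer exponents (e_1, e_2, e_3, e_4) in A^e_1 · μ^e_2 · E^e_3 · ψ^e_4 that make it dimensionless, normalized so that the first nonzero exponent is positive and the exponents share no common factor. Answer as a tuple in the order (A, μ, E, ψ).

M: e_1·(0) + e_2·(1) + e_3·(1) + e_4·(1) = 0
L: e_1·(2) + e_2·(-1) + e_3·(2) + e_4·(-1) = 0
T: e_1·(0) + e_2·(-1) + e_3·(-2) + e_4·(1) = 0
Solving this homogeneous linear system for the smallest-integer solution (first nonzero entry positive) gives (3, 3, -2, -1).

(3, 3, -2, -1)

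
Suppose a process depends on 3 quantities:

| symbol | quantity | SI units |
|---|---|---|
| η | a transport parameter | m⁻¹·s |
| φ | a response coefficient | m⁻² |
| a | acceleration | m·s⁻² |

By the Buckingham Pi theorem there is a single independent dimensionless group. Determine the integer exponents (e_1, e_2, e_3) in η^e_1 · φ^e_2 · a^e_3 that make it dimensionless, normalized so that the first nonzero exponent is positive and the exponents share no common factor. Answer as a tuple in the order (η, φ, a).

(4, -1, 2)

L: e_1·(-1) + e_2·(-2) + e_3·(1) = 0
T: e_1·(1) + e_2·(0) + e_3·(-2) = 0
Solving this homogeneous linear system for the smallest-integer solution (first nonzero entry positive) gives (4, -1, 2).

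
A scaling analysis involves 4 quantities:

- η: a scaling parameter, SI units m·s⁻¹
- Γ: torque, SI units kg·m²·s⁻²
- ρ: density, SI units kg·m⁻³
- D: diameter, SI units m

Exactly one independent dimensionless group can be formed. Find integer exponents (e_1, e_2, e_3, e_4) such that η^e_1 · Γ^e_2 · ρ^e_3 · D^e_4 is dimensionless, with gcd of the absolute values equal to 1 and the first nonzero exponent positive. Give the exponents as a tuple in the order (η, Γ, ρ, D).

(2, -1, 1, 3)

M: e_1·(0) + e_2·(1) + e_3·(1) + e_4·(0) = 0
L: e_1·(1) + e_2·(2) + e_3·(-3) + e_4·(1) = 0
T: e_1·(-1) + e_2·(-2) + e_3·(0) + e_4·(0) = 0
Solving this homogeneous linear system for the smallest-integer solution (first nonzero entry positive) gives (2, -1, 1, 3).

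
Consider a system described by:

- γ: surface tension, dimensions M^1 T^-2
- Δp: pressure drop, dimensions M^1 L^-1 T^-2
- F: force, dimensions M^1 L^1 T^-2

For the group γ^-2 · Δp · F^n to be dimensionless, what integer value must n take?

Balance the M exponent: (1)·n from F, plus −2·(1) + (1) = -1 from the rest, must sum to zero.
n − 1 = 0, so n = 1.

1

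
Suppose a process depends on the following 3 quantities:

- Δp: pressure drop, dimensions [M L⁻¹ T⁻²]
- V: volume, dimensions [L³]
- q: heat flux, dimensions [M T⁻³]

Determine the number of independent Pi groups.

There are 3 variables and 3 base dimensions (M, L, T).
The dimension matrix has rank 3.
Independent dimensionless groups: 3 − 3 = 0.

0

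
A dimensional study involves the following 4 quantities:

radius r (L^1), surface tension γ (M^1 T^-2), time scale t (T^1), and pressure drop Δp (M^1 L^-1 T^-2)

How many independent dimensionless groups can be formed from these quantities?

There are 4 variables and 3 base dimensions (M, L, T).
The dimension matrix has rank 3.
Independent dimensionless groups: 4 − 3 = 1.

1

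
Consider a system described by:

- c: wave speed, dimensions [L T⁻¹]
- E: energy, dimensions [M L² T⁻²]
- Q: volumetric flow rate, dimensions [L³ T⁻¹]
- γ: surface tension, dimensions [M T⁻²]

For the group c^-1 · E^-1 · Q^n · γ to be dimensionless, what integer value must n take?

1

Balance the L exponent: (3)·n from Q, plus −(1) − (2) + (0) = -3 from the rest, must sum to zero.
3n − 3 = 0, so n = 1.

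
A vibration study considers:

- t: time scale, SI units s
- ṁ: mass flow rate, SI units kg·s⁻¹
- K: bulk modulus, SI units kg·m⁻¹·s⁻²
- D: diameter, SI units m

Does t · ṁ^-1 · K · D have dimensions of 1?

Sum the exponent of each base dimension across the product:
  M: [t]_M − [ṁ]_M + [K]_M + [D]_M = (0) − (1) + (1) + (0) = 0
  L: [t]_L − [ṁ]_L + [K]_L + [D]_L = (0) − (0) + (-1) + (1) = 0
  T: [t]_T − [ṁ]_T + [K]_T + [D]_T = (1) − (-1) + (-2) + (0) = 0
All base exponents vanish — dimensionless.

yes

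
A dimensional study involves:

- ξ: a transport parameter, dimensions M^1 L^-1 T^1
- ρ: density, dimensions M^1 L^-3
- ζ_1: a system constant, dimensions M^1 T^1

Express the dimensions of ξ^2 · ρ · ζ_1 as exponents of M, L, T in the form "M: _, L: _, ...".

M: 4, L: -5, T: 3

Collect each base-dimension exponent across the product:
  M: 2·(1) + (1) + (1) = 4
  L: 2·(-1) + (-3) + (0) = -5
  T: 2·(1) + (0) + (1) = 3
So the dimensions are [M⁴ L⁻⁵ T³].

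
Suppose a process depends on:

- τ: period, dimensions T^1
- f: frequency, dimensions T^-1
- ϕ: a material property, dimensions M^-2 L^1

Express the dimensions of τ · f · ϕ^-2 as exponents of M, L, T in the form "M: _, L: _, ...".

M: 4, L: -2, T: 0

Collect each base-dimension exponent across the product:
  M: (0) + (0) − 2·(-2) = 4
  L: (0) + (0) − 2·(1) = -2
  T: (1) + (-1) − 2·(0) = 0
So the dimensions are [M⁴ L⁻²].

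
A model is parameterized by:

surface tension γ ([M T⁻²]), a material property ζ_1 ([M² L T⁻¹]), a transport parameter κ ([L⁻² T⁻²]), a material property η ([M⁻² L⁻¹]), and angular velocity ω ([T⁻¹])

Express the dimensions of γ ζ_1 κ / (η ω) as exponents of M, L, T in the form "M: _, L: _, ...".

M: 5, L: 0, T: -4

Collect each base-dimension exponent across the product:
  M: (1) + (2) + (0) − (-2) − (0) = 5
  L: (0) + (1) + (-2) − (-1) − (0) = 0
  T: (-2) + (-1) + (-2) − (0) − (-1) = -4
So the dimensions are [M⁵ T⁻⁴].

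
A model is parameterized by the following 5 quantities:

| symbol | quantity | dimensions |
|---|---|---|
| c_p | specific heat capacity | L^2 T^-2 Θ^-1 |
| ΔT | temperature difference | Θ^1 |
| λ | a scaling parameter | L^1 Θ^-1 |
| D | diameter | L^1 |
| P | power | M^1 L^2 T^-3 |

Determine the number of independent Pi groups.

1

There are 5 variables and 4 base dimensions (M, L, T, Θ).
The dimension matrix has rank 4.
Independent dimensionless groups: 5 − 4 = 1.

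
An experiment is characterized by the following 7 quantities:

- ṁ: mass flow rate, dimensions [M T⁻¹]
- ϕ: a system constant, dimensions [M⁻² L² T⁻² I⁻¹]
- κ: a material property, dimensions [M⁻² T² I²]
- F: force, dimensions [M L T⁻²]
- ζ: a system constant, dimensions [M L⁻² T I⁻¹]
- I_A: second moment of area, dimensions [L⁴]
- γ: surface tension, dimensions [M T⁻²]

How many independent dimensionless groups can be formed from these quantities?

3

There are 7 variables and 4 base dimensions (M, L, T, I).
The dimension matrix has rank 4.
Independent dimensionless groups: 7 − 4 = 3.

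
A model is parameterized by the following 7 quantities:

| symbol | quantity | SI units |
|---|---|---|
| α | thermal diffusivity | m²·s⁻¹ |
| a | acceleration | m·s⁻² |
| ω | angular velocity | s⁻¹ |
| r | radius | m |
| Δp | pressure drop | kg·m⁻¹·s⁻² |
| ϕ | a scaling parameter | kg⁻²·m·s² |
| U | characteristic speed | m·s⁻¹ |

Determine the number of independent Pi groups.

There are 7 variables and 3 base dimensions (M, L, T).
The dimension matrix has rank 3.
Independent dimensionless groups: 7 − 3 = 4.

4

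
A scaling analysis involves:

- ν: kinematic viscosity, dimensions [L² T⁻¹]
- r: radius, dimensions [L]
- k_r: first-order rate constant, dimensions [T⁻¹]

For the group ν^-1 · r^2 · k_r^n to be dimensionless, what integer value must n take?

Balance the T exponent: (-1)·n from k_r, plus −(-1) + 2·(0) = 1 from the rest, must sum to zero.
−n + 1 = 0, so n = 1.

1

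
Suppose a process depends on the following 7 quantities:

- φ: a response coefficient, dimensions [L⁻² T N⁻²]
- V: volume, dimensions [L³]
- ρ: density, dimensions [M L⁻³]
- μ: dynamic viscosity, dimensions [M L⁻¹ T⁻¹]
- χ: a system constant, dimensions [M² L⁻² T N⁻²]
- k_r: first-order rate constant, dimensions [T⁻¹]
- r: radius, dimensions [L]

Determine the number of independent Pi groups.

3

There are 7 variables and 4 base dimensions (M, L, T, N).
The dimension matrix has rank 4.
Independent dimensionless groups: 7 − 4 = 3.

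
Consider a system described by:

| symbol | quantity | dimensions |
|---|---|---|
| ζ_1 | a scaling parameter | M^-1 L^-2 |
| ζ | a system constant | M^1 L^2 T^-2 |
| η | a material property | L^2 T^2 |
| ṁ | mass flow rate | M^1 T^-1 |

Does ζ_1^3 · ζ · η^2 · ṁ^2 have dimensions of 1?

Sum the exponent of each base dimension across the product:
  M: 3·[ζ_1]_M + [ζ]_M + 2·[η]_M + 2·[ṁ]_M = 3·(-1) + (1) + 2·(0) + 2·(1) = 0
  L: 3·[ζ_1]_L + [ζ]_L + 2·[η]_L + 2·[ṁ]_L = 3·(-2) + (2) + 2·(2) + 2·(0) = 0
  T: 3·[ζ_1]_T + [ζ]_T + 2·[η]_T + 2·[ṁ]_T = 3·(0) + (-2) + 2·(2) + 2·(-1) = 0
All base exponents vanish — dimensionless.

yes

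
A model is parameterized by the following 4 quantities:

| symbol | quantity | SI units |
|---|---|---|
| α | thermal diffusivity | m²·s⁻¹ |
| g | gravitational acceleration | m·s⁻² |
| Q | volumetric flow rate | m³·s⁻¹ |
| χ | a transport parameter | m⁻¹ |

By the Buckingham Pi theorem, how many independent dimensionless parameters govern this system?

There are 4 variables and 2 base dimensions (L, T).
The dimension matrix has rank 2.
Independent dimensionless groups: 4 − 2 = 2.

2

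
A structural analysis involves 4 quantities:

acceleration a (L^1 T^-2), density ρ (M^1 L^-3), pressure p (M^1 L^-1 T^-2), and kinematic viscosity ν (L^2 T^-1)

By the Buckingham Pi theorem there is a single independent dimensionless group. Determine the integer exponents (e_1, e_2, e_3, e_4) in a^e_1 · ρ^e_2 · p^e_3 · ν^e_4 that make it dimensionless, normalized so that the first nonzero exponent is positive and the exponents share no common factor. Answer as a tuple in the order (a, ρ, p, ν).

M: e_1·(0) + e_2·(1) + e_3·(1) + e_4·(0) = 0
L: e_1·(1) + e_2·(-3) + e_3·(-1) + e_4·(2) = 0
T: e_1·(-2) + e_2·(0) + e_3·(-2) + e_4·(-1) = 0
Solving this homogeneous linear system for the smallest-integer solution (first nonzero entry positive) gives (2, 3, -3, 2).

(2, 3, -3, 2)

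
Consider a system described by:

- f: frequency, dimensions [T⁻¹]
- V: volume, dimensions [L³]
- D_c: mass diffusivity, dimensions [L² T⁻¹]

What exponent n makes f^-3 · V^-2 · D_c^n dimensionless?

3

Balance the L exponent: (2)·n from D_c, plus −3·(0) − 2·(3) = -6 from the rest, must sum to zero.
2n − 6 = 0, so n = 3.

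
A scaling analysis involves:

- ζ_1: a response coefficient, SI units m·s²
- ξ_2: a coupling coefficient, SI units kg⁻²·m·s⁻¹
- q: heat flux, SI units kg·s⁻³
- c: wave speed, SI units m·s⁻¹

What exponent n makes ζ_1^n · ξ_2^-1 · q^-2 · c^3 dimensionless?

-2

Balance the L exponent: (1)·n from ζ_1, plus −(1) − 2·(0) + 3·(1) = 2 from the rest, must sum to zero.
n + 2 = 0, so n = -2.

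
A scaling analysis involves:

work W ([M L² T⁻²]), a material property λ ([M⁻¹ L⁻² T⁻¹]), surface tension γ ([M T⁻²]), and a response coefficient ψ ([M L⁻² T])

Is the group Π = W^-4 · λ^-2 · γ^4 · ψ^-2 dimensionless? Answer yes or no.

yes

Sum the exponent of each base dimension across the product:
  M: −4·[W]_M − 2·[λ]_M + 4·[γ]_M − 2·[ψ]_M = −4·(1) − 2·(-1) + 4·(1) − 2·(1) = 0
  L: −4·[W]_L − 2·[λ]_L + 4·[γ]_L − 2·[ψ]_L = −4·(2) − 2·(-2) + 4·(0) − 2·(-2) = 0
  T: −4·[W]_T − 2·[λ]_T + 4·[γ]_T − 2·[ψ]_T = −4·(-2) − 2·(-1) + 4·(-2) − 2·(1) = 0
All base exponents vanish — dimensionless.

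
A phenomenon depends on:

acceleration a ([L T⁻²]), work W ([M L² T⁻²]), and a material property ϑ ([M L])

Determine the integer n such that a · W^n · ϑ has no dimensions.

Balance the M exponent: (1)·n from W, plus (0) + (1) = 1 from the rest, must sum to zero.
n + 1 = 0, so n = -1.

-1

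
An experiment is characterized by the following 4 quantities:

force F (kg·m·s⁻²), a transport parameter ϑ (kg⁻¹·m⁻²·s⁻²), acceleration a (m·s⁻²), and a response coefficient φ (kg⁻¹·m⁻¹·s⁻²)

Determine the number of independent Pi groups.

There are 4 variables and 3 base dimensions (M, L, T).
The dimension matrix has rank 3.
Independent dimensionless groups: 4 − 3 = 1.

1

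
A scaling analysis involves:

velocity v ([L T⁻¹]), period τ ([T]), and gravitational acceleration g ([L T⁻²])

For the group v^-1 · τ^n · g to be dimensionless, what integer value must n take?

1

Balance the T exponent: (1)·n from τ, plus −(-1) + (-2) = -1 from the rest, must sum to zero.
n − 1 = 0, so n = 1.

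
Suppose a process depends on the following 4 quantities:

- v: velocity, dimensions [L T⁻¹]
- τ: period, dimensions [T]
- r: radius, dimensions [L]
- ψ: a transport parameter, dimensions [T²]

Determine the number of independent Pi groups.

2

There are 4 variables and 2 base dimensions (L, T).
The dimension matrix has rank 2.
Independent dimensionless groups: 4 − 2 = 2.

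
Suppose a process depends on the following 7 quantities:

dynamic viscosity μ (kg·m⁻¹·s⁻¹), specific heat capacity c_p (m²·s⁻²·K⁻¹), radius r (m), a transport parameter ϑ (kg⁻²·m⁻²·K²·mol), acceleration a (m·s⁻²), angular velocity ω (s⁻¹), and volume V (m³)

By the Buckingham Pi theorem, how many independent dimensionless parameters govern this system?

2

There are 7 variables and 5 base dimensions (M, L, T, Θ, N).
The dimension matrix has rank 5.
Independent dimensionless groups: 7 − 5 = 2.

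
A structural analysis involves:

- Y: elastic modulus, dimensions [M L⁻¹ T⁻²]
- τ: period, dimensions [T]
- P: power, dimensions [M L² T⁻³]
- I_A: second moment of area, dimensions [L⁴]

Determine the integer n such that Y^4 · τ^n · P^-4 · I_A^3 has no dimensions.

Balance the T exponent: (1)·n from τ, plus 4·(-2) − 4·(-3) + 3·(0) = 4 from the rest, must sum to zero.
n + 4 = 0, so n = -4.

-4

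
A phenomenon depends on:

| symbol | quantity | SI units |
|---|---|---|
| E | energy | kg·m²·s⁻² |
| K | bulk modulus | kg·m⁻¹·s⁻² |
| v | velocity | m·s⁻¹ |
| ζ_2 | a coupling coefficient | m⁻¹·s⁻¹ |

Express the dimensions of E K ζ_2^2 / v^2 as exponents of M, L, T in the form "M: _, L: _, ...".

Collect each base-dimension exponent across the product:
  M: (1) + (1) − 2·(0) + 2·(0) = 2
  L: (2) + (-1) − 2·(1) + 2·(-1) = -3
  T: (-2) + (-2) − 2·(-1) + 2·(-1) = -4
So the dimensions are [M² L⁻³ T⁻⁴].

M: 2, L: -3, T: -4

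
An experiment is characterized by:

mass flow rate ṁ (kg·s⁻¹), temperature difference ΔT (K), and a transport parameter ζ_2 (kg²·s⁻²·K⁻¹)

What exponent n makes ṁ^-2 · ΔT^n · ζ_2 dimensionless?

1

Balance the Θ exponent: (1)·n from ΔT, plus −2·(0) + (-1) = -1 from the rest, must sum to zero.
n − 1 = 0, so n = 1.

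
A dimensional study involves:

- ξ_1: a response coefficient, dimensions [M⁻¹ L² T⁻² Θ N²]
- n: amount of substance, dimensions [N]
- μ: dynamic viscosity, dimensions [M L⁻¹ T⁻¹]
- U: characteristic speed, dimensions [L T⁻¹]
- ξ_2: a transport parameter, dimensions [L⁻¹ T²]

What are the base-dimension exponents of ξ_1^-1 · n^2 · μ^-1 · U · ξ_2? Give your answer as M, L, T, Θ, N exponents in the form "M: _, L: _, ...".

M: 0, L: -1, T: 4, Θ: -1, N: 0

Collect each base-dimension exponent across the product:
  M: −(-1) + 2·(0) − (1) + (0) + (0) = 0
  L: −(2) + 2·(0) − (-1) + (1) + (-1) = -1
  T: −(-2) + 2·(0) − (-1) + (-1) + (2) = 4
  Θ: −(1) + 2·(0) − (0) + (0) + (0) = -1
  N: −(2) + 2·(1) − (0) + (0) + (0) = 0
So the dimensions are [L⁻¹ T⁴ Θ⁻¹].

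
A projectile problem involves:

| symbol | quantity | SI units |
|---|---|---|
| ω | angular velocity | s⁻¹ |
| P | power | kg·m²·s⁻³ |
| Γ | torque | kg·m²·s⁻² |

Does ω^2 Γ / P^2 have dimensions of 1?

no

Sum the exponent of each base dimension across the product:
  M: 2·[ω]_M − 2·[P]_M + [Γ]_M = 2·(0) − 2·(1) + (1) = -1
  L: 2·[ω]_L − 2·[P]_L + [Γ]_L = 2·(0) − 2·(2) + (2) = -2
  T: 2·[ω]_T − 2·[P]_T + [Γ]_T = 2·(-1) − 2·(-3) + (-2) = 2
Net dimensions [M⁻¹ L⁻² T²] ≠ [1] — not dimensionless.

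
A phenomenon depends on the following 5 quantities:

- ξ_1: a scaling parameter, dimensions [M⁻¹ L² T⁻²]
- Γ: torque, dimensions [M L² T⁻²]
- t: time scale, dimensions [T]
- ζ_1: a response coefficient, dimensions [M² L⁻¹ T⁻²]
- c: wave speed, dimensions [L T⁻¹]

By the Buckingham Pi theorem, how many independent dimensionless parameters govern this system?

2

There are 5 variables and 3 base dimensions (M, L, T).
The dimension matrix has rank 3.
Independent dimensionless groups: 5 − 3 = 2.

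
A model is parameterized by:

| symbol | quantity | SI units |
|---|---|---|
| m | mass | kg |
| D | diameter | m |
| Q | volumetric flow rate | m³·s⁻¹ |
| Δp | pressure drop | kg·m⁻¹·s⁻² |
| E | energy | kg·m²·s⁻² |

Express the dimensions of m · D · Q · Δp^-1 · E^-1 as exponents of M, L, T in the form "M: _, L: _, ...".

M: -1, L: 3, T: 3

Collect each base-dimension exponent across the product:
  M: (1) + (0) + (0) − (1) − (1) = -1
  L: (0) + (1) + (3) − (-1) − (2) = 3
  T: (0) + (0) + (-1) − (-2) − (-2) = 3
So the dimensions are [M⁻¹ L³ T³].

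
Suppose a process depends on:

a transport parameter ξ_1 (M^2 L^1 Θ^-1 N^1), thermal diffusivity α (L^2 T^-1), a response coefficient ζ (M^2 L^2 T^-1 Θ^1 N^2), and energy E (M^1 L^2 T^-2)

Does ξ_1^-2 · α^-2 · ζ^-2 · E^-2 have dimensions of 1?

no

Sum the exponent of each base dimension across the product:
  M: −2·[ξ_1]_M − 2·[α]_M − 2·[ζ]_M − 2·[E]_M = −2·(2) − 2·(0) − 2·(2) − 2·(1) = -10
  L: −2·[ξ_1]_L − 2·[α]_L − 2·[ζ]_L − 2·[E]_L = −2·(1) − 2·(2) − 2·(2) − 2·(2) = -14
  T: −2·[ξ_1]_T − 2·[α]_T − 2·[ζ]_T − 2·[E]_T = −2·(0) − 2·(-1) − 2·(-1) − 2·(-2) = 8
  Θ: −2·[ξ_1]_Θ − 2·[α]_Θ − 2·[ζ]_Θ − 2·[E]_Θ = −2·(-1) − 2·(0) − 2·(1) − 2·(0) = 0
  N: −2·[ξ_1]_N − 2·[α]_N − 2·[ζ]_N − 2·[E]_N = −2·(1) − 2·(0) − 2·(2) − 2·(0) = -6
Net dimensions [M⁻¹⁰ L⁻¹⁴ T⁸ N⁻⁶] ≠ [1] — not dimensionless.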